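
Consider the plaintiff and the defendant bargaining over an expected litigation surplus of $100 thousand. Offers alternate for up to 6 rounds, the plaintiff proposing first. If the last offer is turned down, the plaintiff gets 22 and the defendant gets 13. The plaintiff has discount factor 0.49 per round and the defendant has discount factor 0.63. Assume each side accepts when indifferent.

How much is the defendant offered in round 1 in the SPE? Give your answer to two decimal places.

46.73

Round 6 (the defendant proposes): the plaintiff gets 22 if talks fail, so the defendant offers 22 and keeps 78.
Round 5 (the plaintiff proposes): the defendant can get 78 next round, worth 0.63 × 78 = 49.14 now. The plaintiff offers 49.14 and keeps 100 − 49.14 = 50.86.
Round 4 (the defendant proposes): the plaintiff can get 50.86 next round, worth 0.49 × 50.86 = 24.9214 now. The defendant offers 24.9214 and keeps 100 − 24.9214 = 75.0786.
Round 3 (the plaintiff proposes): the defendant can get 75.0786 next round, worth 0.63 × 75.0786 = 47.299518 now. The plaintiff offers 47.299518 and keeps 100 − 47.299518 = 52.700482.
Round 2 (the defendant proposes): the plaintiff can get 52.700482 next round, worth 0.49 × 52.700482 = 25.82323618 now, so the defendant offers 25.82323618, keeping 74.17676382.
Round 1 (the plaintiff proposes): the defendant can get 74.17676382 next round, worth 0.63 × 74.17676382 = 46.7313612066 now, so the plaintiff offers 46.7313612066, keeping 53.2686387934.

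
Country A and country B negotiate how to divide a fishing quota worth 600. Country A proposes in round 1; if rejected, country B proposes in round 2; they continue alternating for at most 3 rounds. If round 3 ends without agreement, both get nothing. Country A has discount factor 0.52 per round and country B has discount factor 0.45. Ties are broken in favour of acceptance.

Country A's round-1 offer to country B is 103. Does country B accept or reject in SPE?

Round 3 (country A proposes): country B will accept anything ≥ 0, so country A offers 0 and keeps 600.
Round 2 (country B proposes): country A can get 600 next round, worth 0.52 × 600 = 312 now. Country B offers 312 and keeps 600 − 312 = 288.
So by rejecting in round 1, country B gets 288 next round, worth 0.45 × 288 = 129.6 now.
Offer 103 < 129.6, so country B rejects.

Reject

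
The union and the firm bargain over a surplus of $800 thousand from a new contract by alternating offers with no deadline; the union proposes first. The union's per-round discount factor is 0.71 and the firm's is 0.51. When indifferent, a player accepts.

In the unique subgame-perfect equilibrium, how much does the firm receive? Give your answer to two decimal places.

185.48

Let x be the union's share when the union proposes and y be the firm's share when the firm proposes.
The firm accepts iff offered ≥ 0.51·y, so x = 800 − 0.51y. Symmetrically y = 800 − 0.71x.
Substituting: x = 800 − 0.51(800 − 0.71x), giving x(1 − 0.71·0.51) = 800(1 − 0.51).
So x = 800 × 0.49 / 0.6379 ≈ 614.5164, and the firm receives 800 − x ≈ 185.4836.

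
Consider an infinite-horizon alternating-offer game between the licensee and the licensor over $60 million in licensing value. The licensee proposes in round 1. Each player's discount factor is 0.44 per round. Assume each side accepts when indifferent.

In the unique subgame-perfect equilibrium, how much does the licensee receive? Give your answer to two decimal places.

41.67

When the licensee proposes, the licensor accepts any offer worth at least 0.44 times what the licensor would get by proposing next round; and vice versa.
This gives x = 60 − 0.44y and y = 60 − 0.44x, where x and y are each side's share when it proposes.
Hence (1 − 0.44·0.44)x = 60(1 − 0.44), i.e. 0.8064·x = 33.6.
x ≈ 41.6667; the licensor's share is 60 − x ≈ 18.3333.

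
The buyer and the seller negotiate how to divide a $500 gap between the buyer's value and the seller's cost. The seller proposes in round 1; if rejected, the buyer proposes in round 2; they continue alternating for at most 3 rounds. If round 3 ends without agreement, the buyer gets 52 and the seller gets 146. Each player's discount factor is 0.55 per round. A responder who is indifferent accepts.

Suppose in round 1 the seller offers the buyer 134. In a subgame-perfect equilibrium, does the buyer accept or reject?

Round 3 (the seller proposes): the buyer gets 52 if talks fail, so the seller offers 52 and keeps 448.
Round 2 (the buyer proposes): the seller can get 448 next round, worth 0.55 × 448 = 246.4 now; the buyer offers that and keeps 253.6.
So by rejecting in round 1, the buyer gets 253.6 next round, worth 0.55 × 253.6 = 139.48 now.
Offer 134 < 139.48, so the buyer rejects.

Reject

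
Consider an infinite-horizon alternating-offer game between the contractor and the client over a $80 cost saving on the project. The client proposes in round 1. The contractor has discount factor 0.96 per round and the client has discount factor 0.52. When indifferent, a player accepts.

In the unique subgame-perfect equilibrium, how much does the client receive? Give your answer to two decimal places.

In a stationary SPE each proposer offers the other exactly their discounted continuation value.
If the client keeps x when proposing and the contractor keeps y when proposing, then x = 80 − 0.96y and y = 80 − 0.52x.
Solving: x = 80(1 − 0.96) / (1 − 0.52·0.96) = 3.2 / 0.5008 ≈ 6.3898.
The contractor gets 80 − 6.3898 ≈ 73.6102.

6.39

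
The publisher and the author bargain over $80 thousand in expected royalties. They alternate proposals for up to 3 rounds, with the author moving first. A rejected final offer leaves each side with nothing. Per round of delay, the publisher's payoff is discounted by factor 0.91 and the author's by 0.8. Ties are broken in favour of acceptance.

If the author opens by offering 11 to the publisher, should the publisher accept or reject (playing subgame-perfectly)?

Work out the publisher's continuation value if the offer is rejected.
Round 3 (the author proposes): rejection yields 0 for the publisher; the author offers 0 and keeps 80.
Round 2 (the publisher proposes): the author can get 80 next round, worth 0.8 × 80 = 64 now; the publisher offers that and keeps 16.
So by rejecting in round 1, the publisher gets 16 next round, worth 0.91 × 16 = 14.56 now.
Offer 11 < 14.56, so the publisher rejects.

Reject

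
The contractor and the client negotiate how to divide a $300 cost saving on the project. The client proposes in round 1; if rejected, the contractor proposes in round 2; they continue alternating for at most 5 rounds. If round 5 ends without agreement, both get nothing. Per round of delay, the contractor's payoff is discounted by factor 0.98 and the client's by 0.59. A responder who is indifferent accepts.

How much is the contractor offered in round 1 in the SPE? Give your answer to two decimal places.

190.24

Round 5 (the client proposes): the contractor will accept anything ≥ 0, so the client offers 0 and keeps 300.
Round 4 (the contractor proposes): the client can get 300 next round, worth 0.59 × 300 = 177 now; the contractor offers that and keeps 123.
Round 3 (the client proposes): the contractor can get 123 next round, worth 0.98 × 123 = 120.54 now; the client offers that and keeps 179.46.
Round 2 (the contractor proposes): the client can get 179.46 next round, worth 0.59 × 179.46 = 105.8814 now, so the contractor offers 105.8814, keeping 194.1186.
Round 1 (the client proposes): the contractor can get 194.1186 next round, worth 0.98 × 194.1186 = 190.236228 now; the client offers that and keeps 109.763772.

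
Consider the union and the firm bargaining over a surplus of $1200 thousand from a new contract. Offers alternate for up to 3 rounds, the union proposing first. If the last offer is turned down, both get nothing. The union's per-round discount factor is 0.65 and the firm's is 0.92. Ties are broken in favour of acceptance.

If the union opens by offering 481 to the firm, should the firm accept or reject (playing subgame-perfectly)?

Accept

Round 3 (the union proposes): rejection yields 0 for the firm; the union offers 0 and keeps 1200.
Round 2 (the firm proposes): the union can get 1200 next round, worth 0.65 × 1200 = 780 now; the firm offers that and keeps 420.
So by rejecting in round 1, the firm gets 420 next round, worth 0.92 × 420 = 386.4 now.
Offer 481 ≥ 386.4, so the firm accepts.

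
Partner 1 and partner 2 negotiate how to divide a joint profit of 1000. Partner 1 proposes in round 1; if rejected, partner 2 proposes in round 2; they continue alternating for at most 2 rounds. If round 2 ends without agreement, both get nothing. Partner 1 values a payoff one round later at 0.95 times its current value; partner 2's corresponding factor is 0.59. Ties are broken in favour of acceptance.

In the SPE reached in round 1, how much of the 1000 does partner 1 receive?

By backward induction:
Round 2 (partner 2 proposes): rejection yields 0 for partner 1; partner 2 offers 0 and keeps 1000.
Round 1 (partner 1 proposes): partner 2 can get 1000 next round, worth 0.59 × 1000 = 590 now; partner 1 offers that and keeps 410.

410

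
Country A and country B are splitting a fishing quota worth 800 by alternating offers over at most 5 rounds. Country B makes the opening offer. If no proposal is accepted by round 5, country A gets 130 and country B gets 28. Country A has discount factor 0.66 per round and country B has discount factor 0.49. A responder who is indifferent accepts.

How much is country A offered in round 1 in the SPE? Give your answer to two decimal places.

Round 5 (country B proposes): country A gets 130 if talks fail, so country B offers 130 and keeps 670.
Round 4 (country A proposes): country B can get 670 next round, worth 0.49 × 670 = 328.3 now, so country A offers 328.3, keeping 471.7.
Round 3 (country B proposes): country A can get 471.7 next round, worth 0.66 × 471.7 = 311.322 now, so country B offers 311.322, keeping 488.678.
Round 2 (country A proposes): country B can get 488.678 next round, worth 0.49 × 488.678 = 239.45222 now, so country A offers 239.45222, keeping 560.54778.
Round 1 (country B proposes): country A can get 560.54778 next round, worth 0.66 × 560.54778 = 369.9615348 now, so country B offers 369.9615348, keeping 430.0384652.

369.96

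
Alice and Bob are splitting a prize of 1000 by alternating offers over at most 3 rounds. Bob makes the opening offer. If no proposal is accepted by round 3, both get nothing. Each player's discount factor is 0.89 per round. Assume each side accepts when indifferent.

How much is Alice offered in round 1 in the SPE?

97.9

Round 3 (Bob proposes): Alice will accept anything ≥ 0, so Bob offers 0 and keeps 1000.
Round 2 (Alice proposes): Bob can get 1000 next round, worth 0.89 × 1000 = 890 now; Alice offers that and keeps 110.
Round 1 (Bob proposes): Alice can get 110 next round, worth 0.89 × 110 = 97.9 now; Bob offers that and keeps 902.1.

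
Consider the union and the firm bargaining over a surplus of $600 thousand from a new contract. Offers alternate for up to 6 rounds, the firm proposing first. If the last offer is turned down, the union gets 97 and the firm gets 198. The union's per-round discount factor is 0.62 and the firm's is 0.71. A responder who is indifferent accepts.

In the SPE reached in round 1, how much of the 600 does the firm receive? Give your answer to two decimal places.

396.33

Solve by backward induction from round 6.
Round 6 (the union proposes): the firm gets 198 if talks fail, so the union offers 198 and keeps 402.
Round 5 (the firm proposes): the union can get 402 next round, worth 0.62 × 402 = 249.24 now. The firm offers 249.24 and keeps 600 − 249.24 = 350.76.
Round 4 (the union proposes): the firm can get 350.76 next round, worth 0.71 × 350.76 = 249.0396 now; the union offers that and keeps 350.9604.
Round 3 (the firm proposes): the union can get 350.9604 next round, worth 0.62 × 350.9604 = 217.595448 now. The firm offers 217.595448 and keeps 600 − 217.595448 = 382.404552.
Round 2 (the union proposes): the firm can get 382.404552 next round, worth 0.71 × 382.404552 = 271.50723192 now, so the union offers 271.50723192, keeping 328.49276808.
Round 1 (the firm proposes): the union can get 328.49276808 next round, worth 0.62 × 328.49276808 = 203.6655162096 now, so the firm offers 203.6655162096, keeping 396.3344837904.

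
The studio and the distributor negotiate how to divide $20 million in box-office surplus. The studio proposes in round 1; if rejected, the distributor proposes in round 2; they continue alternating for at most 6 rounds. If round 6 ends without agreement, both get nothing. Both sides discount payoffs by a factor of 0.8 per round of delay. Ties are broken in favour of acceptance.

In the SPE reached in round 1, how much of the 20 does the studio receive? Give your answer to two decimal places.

8.20

Round 6 (the distributor proposes): the studio will accept anything ≥ 0, so the distributor offers 0 and keeps 20.
Round 5 (the studio proposes): the distributor can get 20 next round, worth 0.8 × 20 = 16 now, so the studio offers 16, keeping 4.
Round 4 (the distributor proposes): the studio can get 4 next round, worth 0.8 × 4 = 3.2 now. The distributor offers 3.2 and keeps 20 − 3.2 = 16.8.
Round 3 (the studio proposes): the distributor can get 16.8 next round, worth 0.8 × 16.8 = 13.44 now; the studio offers that and keeps 6.56.
Round 2 (the distributor proposes): the studio can get 6.56 next round, worth 0.8 × 6.56 = 5.248 now, so the distributor offers 5.248, keeping 14.752.
Round 1 (the studio proposes): the distributor can get 14.752 next round, worth 0.8 × 14.752 = 11.8016 now, so the studio offers 11.8016, keeping 8.1984.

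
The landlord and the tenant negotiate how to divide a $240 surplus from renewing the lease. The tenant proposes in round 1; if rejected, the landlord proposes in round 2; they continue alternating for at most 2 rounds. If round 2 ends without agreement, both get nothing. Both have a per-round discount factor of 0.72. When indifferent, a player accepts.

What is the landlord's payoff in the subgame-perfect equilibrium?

Work backward from the last round.
Round 2 (the landlord proposes): the tenant will accept anything ≥ 0, so the landlord offers 0 and keeps 240.
Round 1 (the tenant proposes): the landlord can get 240 next round, worth 0.72 × 240 = 172.8 now. The tenant offers 172.8 and keeps 240 − 172.8 = 67.2.

172.8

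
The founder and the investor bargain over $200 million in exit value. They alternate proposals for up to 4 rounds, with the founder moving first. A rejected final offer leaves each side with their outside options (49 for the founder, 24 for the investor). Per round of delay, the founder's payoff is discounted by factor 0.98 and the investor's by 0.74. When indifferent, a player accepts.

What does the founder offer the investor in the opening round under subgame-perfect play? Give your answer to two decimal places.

Work backward from the last round.
Round 4 (the investor proposes): the founder gets 49 if talks fail, so the investor offers 49 and keeps 151.
Round 3 (the founder proposes): the investor can get 151 next round, worth 0.74 × 151 = 111.74 now, so the founder offers 111.74, keeping 88.26.
Round 2 (the investor proposes): the founder can get 88.26 next round, worth 0.98 × 88.26 = 86.4948 now; the investor offers that and keeps 113.5052.
Round 1 (the founder proposes): the investor can get 113.5052 next round, worth 0.74 × 113.5052 = 83.993848 now; the founder offers that and keeps 116.006152.

83.99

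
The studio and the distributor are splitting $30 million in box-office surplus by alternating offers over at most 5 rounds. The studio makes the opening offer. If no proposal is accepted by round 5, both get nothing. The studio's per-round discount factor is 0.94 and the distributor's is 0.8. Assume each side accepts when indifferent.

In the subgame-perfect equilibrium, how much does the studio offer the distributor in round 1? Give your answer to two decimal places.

Work backward from the last round.
Round 5 (the studio proposes): the distributor will accept anything ≥ 0, so the studio offers 0 and keeps 30.
Round 4 (the distributor proposes): the studio can get 30 next round, worth 0.94 × 30 = 28.2 now. The distributor offers 28.2 and keeps 30 − 28.2 = 1.8.
Round 3 (the studio proposes): the distributor can get 1.8 next round, worth 0.8 × 1.8 = 1.44 now; the studio offers that and keeps 28.56.
Round 2 (the distributor proposes): the studio can get 28.56 next round, worth 0.94 × 28.56 = 26.8464 now; the distributor offers that and keeps 3.1536.
Round 1 (the studio proposes): the distributor can get 3.1536 next round, worth 0.8 × 3.1536 = 2.52288 now. The studio offers 2.52288 and keeps 30 − 2.52288 = 27.47712.

2.52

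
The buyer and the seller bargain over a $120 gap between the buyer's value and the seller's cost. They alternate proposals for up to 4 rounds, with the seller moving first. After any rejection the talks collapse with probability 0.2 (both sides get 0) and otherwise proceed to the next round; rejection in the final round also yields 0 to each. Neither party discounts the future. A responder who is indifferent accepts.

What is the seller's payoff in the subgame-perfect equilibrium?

Round 4 (the buyer proposes): rejection yields 0 for the seller; the buyer offers 0 and keeps 120.
Round 3 (the seller proposes): rejecting gives the buyer an expected 0.8 × 120 = 96; the seller offers that and keeps 24.
Round 2 (the buyer proposes): rejecting gives the seller an expected 0.8 × 24 = 19.2. The buyer offers 19.2 and keeps 120 − 19.2 = 100.8.
Round 1 (the seller proposes): rejecting gives the buyer an expected 0.8 × 100.8 = 80.64, so the seller offers 80.64, keeping 39.36.

39.36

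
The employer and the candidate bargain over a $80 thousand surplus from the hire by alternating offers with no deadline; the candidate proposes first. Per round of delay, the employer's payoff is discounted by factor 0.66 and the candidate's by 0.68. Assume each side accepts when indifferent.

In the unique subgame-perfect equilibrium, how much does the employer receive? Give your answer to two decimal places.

When the candidate proposes, the employer accepts any offer worth at least 0.66 times what the employer would get by proposing next round; and vice versa.
This gives x = 80 − 0.66y and y = 80 − 0.68x, where x and y are each side's share when it proposes.
Hence (1 − 0.66·0.68)x = 80(1 − 0.66), i.e. 0.5512·x = 27.2.
x ≈ 49.3469; the employer's share is 80 − x ≈ 30.6531.

30.65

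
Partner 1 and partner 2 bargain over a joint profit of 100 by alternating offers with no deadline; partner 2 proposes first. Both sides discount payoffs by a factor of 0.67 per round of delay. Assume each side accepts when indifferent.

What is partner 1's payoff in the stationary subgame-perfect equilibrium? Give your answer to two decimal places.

When partner 2 proposes, partner 1 accepts any offer worth at least 0.67 times what partner 1 would get by proposing next round; and vice versa.
This gives x = 100 − 0.67y and y = 100 − 0.67x, where x and y are each side's share when it proposes.
Hence (1 − 0.67·0.67)x = 100(1 − 0.67), i.e. 0.5511·x = 33.
x ≈ 59.8802; partner 1's share is 100 − x ≈ 40.1198.

40.12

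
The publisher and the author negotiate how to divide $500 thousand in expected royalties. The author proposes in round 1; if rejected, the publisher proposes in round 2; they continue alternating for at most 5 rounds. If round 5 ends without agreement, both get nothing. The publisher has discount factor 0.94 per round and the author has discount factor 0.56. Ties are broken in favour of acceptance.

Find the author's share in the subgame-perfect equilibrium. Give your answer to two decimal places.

Round 5 (the author proposes): rejection yields 0 for the publisher; the author offers 0 and keeps 500.
Round 4 (the publisher proposes): the author can get 500 next round, worth 0.56 × 500 = 280 now; the publisher offers that and keeps 220.
Round 3 (the author proposes): the publisher can get 220 next round, worth 0.94 × 220 = 206.8 now, so the author offers 206.8, keeping 293.2.
Round 2 (the publisher proposes): the author can get 293.2 next round, worth 0.56 × 293.2 = 164.192 now, so the publisher offers 164.192, keeping 335.808.
Round 1 (the author proposes): the publisher can get 335.808 next round, worth 0.94 × 335.808 = 315.65952 now; the author offers that and keeps 184.34048.

184.34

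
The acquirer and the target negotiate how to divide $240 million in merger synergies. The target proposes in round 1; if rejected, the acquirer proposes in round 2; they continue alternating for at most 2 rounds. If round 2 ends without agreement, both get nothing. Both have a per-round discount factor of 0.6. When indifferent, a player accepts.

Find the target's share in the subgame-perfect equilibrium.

96

Round 2 (the acquirer proposes): rejection yields 0 for the target; the acquirer offers 0 and keeps 240.
Round 1 (the target proposes): the acquirer can get 240 next round, worth 0.6 × 240 = 144 now, so the target offers 144, keeping 96.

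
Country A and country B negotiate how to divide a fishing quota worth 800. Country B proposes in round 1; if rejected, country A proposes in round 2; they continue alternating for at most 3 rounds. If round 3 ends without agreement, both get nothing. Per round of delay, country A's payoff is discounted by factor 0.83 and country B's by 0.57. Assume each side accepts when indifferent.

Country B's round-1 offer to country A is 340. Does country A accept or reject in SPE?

Round 3 (country B proposes): rejection yields 0 for country A; country B offers 0 and keeps 800.
Round 2 (country A proposes): country B can get 800 next round, worth 0.57 × 800 = 456 now; country A offers that and keeps 344.
So by rejecting in round 1, country A gets 344 next round, worth 0.83 × 344 = 285.52 now.
Offer 340 ≥ 285.52, so country A accepts.

Accept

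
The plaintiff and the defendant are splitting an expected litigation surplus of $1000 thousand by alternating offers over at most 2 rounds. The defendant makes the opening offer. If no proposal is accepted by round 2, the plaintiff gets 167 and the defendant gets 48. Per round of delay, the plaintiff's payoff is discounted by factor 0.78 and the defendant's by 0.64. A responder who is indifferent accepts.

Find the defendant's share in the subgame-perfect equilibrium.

Round 2 (the plaintiff proposes): the defendant gets 48 if talks fail, so the plaintiff offers 48 and keeps 952.
Round 1 (the defendant proposes): the plaintiff can get 952 next round, worth 0.78 × 952 = 742.56 now. The defendant offers 742.56 and keeps 1000 − 742.56 = 257.44.

257.44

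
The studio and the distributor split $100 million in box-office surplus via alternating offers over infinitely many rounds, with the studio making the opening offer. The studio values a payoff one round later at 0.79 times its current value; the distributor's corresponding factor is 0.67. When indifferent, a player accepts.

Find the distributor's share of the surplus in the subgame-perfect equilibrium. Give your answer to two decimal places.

29.89

In a stationary SPE each proposer offers the other exactly their discounted continuation value.
If the studio keeps x when proposing and the distributor keeps y when proposing, then x = 100 − 0.67y and y = 100 − 0.79x.
Solving: x = 100(1 − 0.67) / (1 − 0.79·0.67) = 33 / 0.4707 ≈ 70.1083.
The distributor gets 100 − 70.1083 ≈ 29.8917.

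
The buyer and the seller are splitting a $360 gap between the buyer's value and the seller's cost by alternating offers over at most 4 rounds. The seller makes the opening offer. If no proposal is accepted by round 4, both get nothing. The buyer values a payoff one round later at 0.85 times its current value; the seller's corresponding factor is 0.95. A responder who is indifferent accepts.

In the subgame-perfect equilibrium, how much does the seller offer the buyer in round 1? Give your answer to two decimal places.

By backward induction:
Round 4 (the buyer proposes): rejection yields 0 for the seller; the buyer offers 0 and keeps 360.
Round 3 (the seller proposes): the buyer can get 360 next round, worth 0.85 × 360 = 306 now. The seller offers 306 and keeps 360 − 306 = 54.
Round 2 (the buyer proposes): the seller can get 54 next round, worth 0.95 × 54 = 51.3 now; the buyer offers that and keeps 308.7.
Round 1 (the seller proposes): the buyer can get 308.7 next round, worth 0.85 × 308.7 = 262.395 now; the seller offers that and keeps 97.605.

262.40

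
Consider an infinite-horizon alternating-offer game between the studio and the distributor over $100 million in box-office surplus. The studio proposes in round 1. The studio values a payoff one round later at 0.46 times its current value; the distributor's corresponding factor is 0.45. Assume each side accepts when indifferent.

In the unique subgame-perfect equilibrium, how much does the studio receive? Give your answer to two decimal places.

69.36

Let x be the studio's share when the studio proposes and y be the distributor's share when the distributor proposes.
The distributor accepts iff offered ≥ 0.45·y, so x = 100 − 0.45y. Symmetrically y = 100 − 0.46x.
Substituting: x = 100 − 0.45(100 − 0.46x), giving x(1 − 0.46·0.45) = 100(1 − 0.45).
So x = 100 × 0.55 / 0.793 ≈ 69.3569, and the distributor receives 100 − x ≈ 30.6431.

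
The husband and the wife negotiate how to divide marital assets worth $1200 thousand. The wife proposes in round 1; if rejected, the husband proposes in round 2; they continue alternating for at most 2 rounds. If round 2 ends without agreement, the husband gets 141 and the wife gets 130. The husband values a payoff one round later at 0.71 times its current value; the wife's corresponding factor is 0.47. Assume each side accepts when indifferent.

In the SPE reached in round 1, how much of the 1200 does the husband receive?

759.7

By backward induction:
Round 2 (the husband proposes): the wife gets 130 if talks fail, so the husband offers 130 and keeps 1070.
Round 1 (the wife proposes): the husband can get 1070 next round, worth 0.71 × 1070 = 759.7 now; the wife offers that and keeps 440.3.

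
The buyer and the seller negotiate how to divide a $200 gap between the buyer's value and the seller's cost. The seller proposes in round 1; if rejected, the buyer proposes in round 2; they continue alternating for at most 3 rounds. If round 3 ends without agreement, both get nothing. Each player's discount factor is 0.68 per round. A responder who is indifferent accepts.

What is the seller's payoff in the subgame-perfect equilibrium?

Solve by backward induction from round 3.
Round 3 (the seller proposes): rejection yields 0 for the buyer; the seller offers 0 and keeps 200.
Round 2 (the buyer proposes): the seller can get 200 next round, worth 0.68 × 200 = 136 now, so the buyer offers 136, keeping 64.
Round 1 (the seller proposes): the buyer can get 64 next round, worth 0.68 × 64 = 43.52 now. The seller offers 43.52 and keeps 200 − 43.52 = 156.48.

156.48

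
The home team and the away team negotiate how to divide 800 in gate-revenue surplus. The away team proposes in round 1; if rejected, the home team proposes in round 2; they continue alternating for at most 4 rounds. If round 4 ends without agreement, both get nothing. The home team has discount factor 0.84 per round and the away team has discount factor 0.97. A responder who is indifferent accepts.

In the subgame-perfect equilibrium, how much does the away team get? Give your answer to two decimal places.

232.29

Round 4 (the home team proposes): the away team will accept anything ≥ 0, so the home team offers 0 and keeps 800.
Round 3 (the away team proposes): the home team can get 800 next round, worth 0.84 × 800 = 672 now. The away team offers 672 and keeps 800 − 672 = 128.
Round 2 (the home team proposes): the away team can get 128 next round, worth 0.97 × 128 = 124.16 now; the home team offers that and keeps 675.84.
Round 1 (the away team proposes): the home team can get 675.84 next round, worth 0.84 × 675.84 = 567.7056 now. The away team offers 567.7056 and keeps 800 − 567.7056 = 232.2944.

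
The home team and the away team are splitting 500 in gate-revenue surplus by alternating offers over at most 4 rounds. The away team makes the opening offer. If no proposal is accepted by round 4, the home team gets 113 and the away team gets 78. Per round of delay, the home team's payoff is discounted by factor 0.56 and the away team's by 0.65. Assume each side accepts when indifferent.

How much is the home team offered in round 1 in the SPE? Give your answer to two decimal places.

Solve by backward induction from round 4.
Round 4 (the home team proposes): the away team gets 78 if talks fail, so the home team offers 78 and keeps 422.
Round 3 (the away team proposes): the home team can get 422 next round, worth 0.56 × 422 = 236.32 now, so the away team offers 236.32, keeping 263.68.
Round 2 (the home team proposes): the away team can get 263.68 next round, worth 0.65 × 263.68 = 171.392 now, so the home team offers 171.392, keeping 328.608.
Round 1 (the away team proposes): the home team can get 328.608 next round, worth 0.56 × 328.608 = 184.02048 now, so the away team offers 184.02048, keeping 315.97952.

184.02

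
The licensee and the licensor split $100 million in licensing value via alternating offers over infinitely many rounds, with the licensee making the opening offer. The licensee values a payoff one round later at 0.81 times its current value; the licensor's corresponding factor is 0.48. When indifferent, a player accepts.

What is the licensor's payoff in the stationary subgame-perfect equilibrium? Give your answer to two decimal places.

When the licensee proposes, the licensor accepts any offer worth at least 0.48 times what the licensor would get by proposing next round; and vice versa.
This gives x = 100 − 0.48y and y = 100 − 0.81x, where x and y are each side's share when it proposes.
Hence (1 − 0.48·0.81)x = 100(1 − 0.48), i.e. 0.6112·x = 52.
x ≈ 85.0785; the licensor's share is 100 − x ≈ 14.9215.

14.92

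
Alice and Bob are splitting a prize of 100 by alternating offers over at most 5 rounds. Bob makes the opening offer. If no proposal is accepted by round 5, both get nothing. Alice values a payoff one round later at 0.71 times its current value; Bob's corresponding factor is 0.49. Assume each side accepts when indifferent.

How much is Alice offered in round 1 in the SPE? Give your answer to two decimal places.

By backward induction:
Round 5 (Bob proposes): Alice will accept anything ≥ 0, so Bob offers 0 and keeps 100.
Round 4 (Alice proposes): Bob can get 100 next round, worth 0.49 × 100 = 49 now; Alice offers that and keeps 51.
Round 3 (Bob proposes): Alice can get 51 next round, worth 0.71 × 51 = 36.21 now; Bob offers that and keeps 63.79.
Round 2 (Alice proposes): Bob can get 63.79 next round, worth 0.49 × 63.79 = 31.2571 now, so Alice offers 31.2571, keeping 68.7429.
Round 1 (Bob proposes): Alice can get 68.7429 next round, worth 0.71 × 68.7429 = 48.807459 now. Bob offers 48.807459 and keeps 100 − 48.807459 = 51.192541.

48.81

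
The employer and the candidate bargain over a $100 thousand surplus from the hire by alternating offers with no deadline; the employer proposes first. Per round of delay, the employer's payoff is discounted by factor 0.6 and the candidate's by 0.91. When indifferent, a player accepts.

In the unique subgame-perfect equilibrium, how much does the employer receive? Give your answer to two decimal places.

19.82

In a stationary SPE each proposer offers the other exactly their discounted continuation value.
If the employer keeps x when proposing and the candidate keeps y when proposing, then x = 100 − 0.91y and y = 100 − 0.6x.
Solving: x = 100(1 − 0.91) / (1 − 0.6·0.91) = 9 / 0.454 ≈ 19.8238.
The candidate gets 100 − 19.8238 ≈ 80.1762.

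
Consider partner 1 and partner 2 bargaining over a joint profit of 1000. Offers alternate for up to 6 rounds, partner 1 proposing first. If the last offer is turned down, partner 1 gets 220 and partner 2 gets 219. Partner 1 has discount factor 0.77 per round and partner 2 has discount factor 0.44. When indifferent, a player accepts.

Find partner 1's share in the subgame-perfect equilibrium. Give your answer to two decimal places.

825.12

Round 6 (partner 2 proposes): partner 1 gets 220 if talks fail, so partner 2 offers 220 and keeps 780.
Round 5 (partner 1 proposes): partner 2 can get 780 next round, worth 0.44 × 780 = 343.2 now. Partner 1 offers 343.2 and keeps 1000 − 343.2 = 656.8.
Round 4 (partner 2 proposes): partner 1 can get 656.8 next round, worth 0.77 × 656.8 = 505.736 now, so partner 2 offers 505.736, keeping 494.264.
Round 3 (partner 1 proposes): partner 2 can get 494.264 next round, worth 0.44 × 494.264 = 217.47616 now; partner 1 offers that and keeps 782.52384.
Round 2 (partner 2 proposes): partner 1 can get 782.52384 next round, worth 0.77 × 782.52384 = 602.5433568 now, so partner 2 offers 602.5433568, keeping 397.4566432.
Round 1 (partner 1 proposes): partner 2 can get 397.4566432 next round, worth 0.44 × 397.4566432 = 174.880923008 now. Partner 1 offers 174.880923008 and keeps 1000 − 174.880923008 = 825.119076992.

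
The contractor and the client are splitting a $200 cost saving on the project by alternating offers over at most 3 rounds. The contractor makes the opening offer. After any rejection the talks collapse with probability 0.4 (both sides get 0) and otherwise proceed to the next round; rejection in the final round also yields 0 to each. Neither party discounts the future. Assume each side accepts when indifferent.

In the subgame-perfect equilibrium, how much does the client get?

Round 3 (the contractor proposes): the client will accept anything ≥ 0, so the contractor offers 0 and keeps 200.
Round 2 (the client proposes): rejecting gives the contractor an expected 0.6 × 200 = 120, so the client offers 120, keeping 80.
Round 1 (the contractor proposes): rejecting gives the client an expected 0.6 × 80 = 48, so the contractor offers 48, keeping 152.

48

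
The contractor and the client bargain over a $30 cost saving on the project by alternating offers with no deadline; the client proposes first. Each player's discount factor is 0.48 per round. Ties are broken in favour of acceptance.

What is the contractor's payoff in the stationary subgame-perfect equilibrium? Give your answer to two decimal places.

When the client proposes, the contractor accepts any offer worth at least 0.48 times what the contractor would get by proposing next round; and vice versa.
This gives x = 30 − 0.48y and y = 30 − 0.48x, where x and y are each side's share when it proposes.
Hence (1 − 0.48·0.48)x = 30(1 − 0.48), i.e. 0.7696·x = 15.6.
x ≈ 20.2703; the contractor's share is 30 − x ≈ 9.7297.

9.73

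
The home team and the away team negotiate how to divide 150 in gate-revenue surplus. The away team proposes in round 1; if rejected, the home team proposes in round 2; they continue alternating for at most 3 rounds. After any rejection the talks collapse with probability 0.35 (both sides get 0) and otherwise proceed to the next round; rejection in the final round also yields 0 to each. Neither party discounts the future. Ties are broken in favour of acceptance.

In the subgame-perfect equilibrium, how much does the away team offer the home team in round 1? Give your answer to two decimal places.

By backward induction:
Round 3 (the away team proposes): the home team will accept anything ≥ 0, so the away team offers 0 and keeps 150.
Round 2 (the home team proposes): rejecting gives the away team an expected 0.65 × 150 = 97.5, so the home team offers 97.5, keeping 52.5.
Round 1 (the away team proposes): rejecting gives the home team an expected 0.65 × 52.5 = 34.125, so the away team offers 34.125, keeping 115.875.

34.13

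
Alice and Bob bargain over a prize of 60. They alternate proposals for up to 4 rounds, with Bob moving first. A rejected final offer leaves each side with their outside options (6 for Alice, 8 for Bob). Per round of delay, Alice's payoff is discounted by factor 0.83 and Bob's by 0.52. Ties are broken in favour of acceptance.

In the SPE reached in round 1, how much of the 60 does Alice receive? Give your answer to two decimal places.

Solve by backward induction from round 4.
Round 4 (Alice proposes): Bob gets 8 if talks fail, so Alice offers 8 and keeps 52.
Round 3 (Bob proposes): Alice can get 52 next round, worth 0.83 × 52 = 43.16 now, so Bob offers 43.16, keeping 16.84.
Round 2 (Alice proposes): Bob can get 16.84 next round, worth 0.52 × 16.84 = 8.7568 now. Alice offers 8.7568 and keeps 60 − 8.7568 = 51.2432.
Round 1 (Bob proposes): Alice can get 51.2432 next round, worth 0.83 × 51.2432 = 42.531856 now; Bob offers that and keeps 17.468144.

42.53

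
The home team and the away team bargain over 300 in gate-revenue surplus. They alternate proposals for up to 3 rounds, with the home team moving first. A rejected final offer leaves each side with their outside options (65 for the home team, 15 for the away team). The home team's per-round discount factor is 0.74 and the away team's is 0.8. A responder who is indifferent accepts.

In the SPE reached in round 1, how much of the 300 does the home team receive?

Round 3 (the home team proposes): the away team gets 15 if talks fail, so the home team offers 15 and keeps 285.
Round 2 (the away team proposes): the home team can get 285 next round, worth 0.74 × 285 = 210.9 now, so the away team offers 210.9, keeping 89.1.
Round 1 (the home team proposes): the away team can get 89.1 next round, worth 0.8 × 89.1 = 71.28 now. The home team offers 71.28 and keeps 300 − 71.28 = 228.72.

228.72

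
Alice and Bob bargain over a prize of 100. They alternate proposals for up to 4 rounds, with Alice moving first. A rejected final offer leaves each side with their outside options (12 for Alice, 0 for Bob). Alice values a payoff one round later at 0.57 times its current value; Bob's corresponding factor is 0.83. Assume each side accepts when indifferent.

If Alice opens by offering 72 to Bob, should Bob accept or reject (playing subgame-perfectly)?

Round 4 (Bob proposes): Alice gets 12 if talks fail, so Bob offers 12 and keeps 88.
Round 3 (Alice proposes): Bob can get 88 next round, worth 0.83 × 88 = 73.04 now, so Alice offers 73.04, keeping 26.96.
Round 2 (Bob proposes): Alice can get 26.96 next round, worth 0.57 × 26.96 = 15.3672 now; Bob offers that and keeps 84.6328.
So by rejecting in round 1, Bob gets 84.6328 next round, worth 0.83 × 84.6328 = 70.245224 now.
Offer 72 ≥ 70.245224, so Bob accepts.

Accept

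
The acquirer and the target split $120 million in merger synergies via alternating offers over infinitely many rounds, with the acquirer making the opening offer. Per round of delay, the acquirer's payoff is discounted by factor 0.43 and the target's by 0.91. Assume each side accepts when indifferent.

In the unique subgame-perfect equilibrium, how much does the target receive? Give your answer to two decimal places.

102.26

In a stationary SPE each proposer offers the other exactly their discounted continuation value.
If the acquirer keeps x when proposing and the target keeps y when proposing, then x = 120 − 0.91y and y = 120 − 0.43x.
Solving: x = 120(1 − 0.91) / (1 − 0.43·0.91) = 10.8 / 0.6087 ≈ 17.7427.
The target gets 120 − 17.7427 ≈ 102.2573.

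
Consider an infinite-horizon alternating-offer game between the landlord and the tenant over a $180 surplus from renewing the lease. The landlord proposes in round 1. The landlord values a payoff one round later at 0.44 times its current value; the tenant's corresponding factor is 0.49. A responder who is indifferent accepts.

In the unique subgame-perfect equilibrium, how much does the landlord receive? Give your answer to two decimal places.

117.03

When the landlord proposes, the tenant accepts any offer worth at least 0.49 times what the tenant would get by proposing next round; and vice versa.
This gives x = 180 − 0.49y and y = 180 − 0.44x, where x and y are each side's share when it proposes.
Hence (1 − 0.49·0.44)x = 180(1 − 0.49), i.e. 0.7844·x = 91.8.
x ≈ 117.0321; the tenant's share is 180 − x ≈ 62.9679.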